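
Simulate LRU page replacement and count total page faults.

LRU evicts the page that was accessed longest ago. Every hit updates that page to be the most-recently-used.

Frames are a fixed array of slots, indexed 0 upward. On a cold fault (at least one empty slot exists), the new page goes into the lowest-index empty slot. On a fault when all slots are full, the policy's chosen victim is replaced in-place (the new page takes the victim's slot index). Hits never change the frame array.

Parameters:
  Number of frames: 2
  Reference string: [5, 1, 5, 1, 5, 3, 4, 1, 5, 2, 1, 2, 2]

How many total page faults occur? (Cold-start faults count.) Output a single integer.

Step 0: ref 5 → FAULT, frames=[5,-]
Step 1: ref 1 → FAULT, frames=[5,1]
Step 2: ref 5 → HIT, frames=[5,1]
Step 3: ref 1 → HIT, frames=[5,1]
Step 4: ref 5 → HIT, frames=[5,1]
Step 5: ref 3 → FAULT (evict 1), frames=[5,3]
Step 6: ref 4 → FAULT (evict 5), frames=[4,3]
Step 7: ref 1 → FAULT (evict 3), frames=[4,1]
Step 8: ref 5 → FAULT (evict 4), frames=[5,1]
Step 9: ref 2 → FAULT (evict 1), frames=[5,2]
Step 10: ref 1 → FAULT (evict 5), frames=[1,2]
Step 11: ref 2 → HIT, frames=[1,2]
Step 12: ref 2 → HIT, frames=[1,2]
Total faults: 8

Answer: 8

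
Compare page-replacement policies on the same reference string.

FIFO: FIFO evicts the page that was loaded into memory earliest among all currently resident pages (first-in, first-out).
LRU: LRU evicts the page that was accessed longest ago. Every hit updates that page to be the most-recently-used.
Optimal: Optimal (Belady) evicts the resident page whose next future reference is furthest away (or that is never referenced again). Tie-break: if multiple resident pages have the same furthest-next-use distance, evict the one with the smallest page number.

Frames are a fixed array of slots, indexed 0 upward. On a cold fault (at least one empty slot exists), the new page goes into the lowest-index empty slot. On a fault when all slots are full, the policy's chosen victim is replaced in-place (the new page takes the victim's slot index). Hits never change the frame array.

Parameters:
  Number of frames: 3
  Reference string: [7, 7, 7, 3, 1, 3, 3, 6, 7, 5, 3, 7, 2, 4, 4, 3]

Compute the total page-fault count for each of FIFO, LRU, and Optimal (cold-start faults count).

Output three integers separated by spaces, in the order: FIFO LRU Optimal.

--- FIFO ---
  step 0: ref 7 -> FAULT, frames=[7,-,-] (faults so far: 1)
  step 1: ref 7 -> HIT, frames=[7,-,-] (faults so far: 1)
  step 2: ref 7 -> HIT, frames=[7,-,-] (faults so far: 1)
  step 3: ref 3 -> FAULT, frames=[7,3,-] (faults so far: 2)
  step 4: ref 1 -> FAULT, frames=[7,3,1] (faults so far: 3)
  step 5: ref 3 -> HIT, frames=[7,3,1] (faults so far: 3)
  step 6: ref 3 -> HIT, frames=[7,3,1] (faults so far: 3)
  step 7: ref 6 -> FAULT, evict 7, frames=[6,3,1] (faults so far: 4)
  step 8: ref 7 -> FAULT, evict 3, frames=[6,7,1] (faults so far: 5)
  step 9: ref 5 -> FAULT, evict 1, frames=[6,7,5] (faults so far: 6)
  step 10: ref 3 -> FAULT, evict 6, frames=[3,7,5] (faults so far: 7)
  step 11: ref 7 -> HIT, frames=[3,7,5] (faults so far: 7)
  step 12: ref 2 -> FAULT, evict 7, frames=[3,2,5] (faults so far: 8)
  step 13: ref 4 -> FAULT, evict 5, frames=[3,2,4] (faults so far: 9)
  step 14: ref 4 -> HIT, frames=[3,2,4] (faults so far: 9)
  step 15: ref 3 -> HIT, frames=[3,2,4] (faults so far: 9)
  FIFO total faults: 9
--- LRU ---
  step 0: ref 7 -> FAULT, frames=[7,-,-] (faults so far: 1)
  step 1: ref 7 -> HIT, frames=[7,-,-] (faults so far: 1)
  step 2: ref 7 -> HIT, frames=[7,-,-] (faults so far: 1)
  step 3: ref 3 -> FAULT, frames=[7,3,-] (faults so far: 2)
  step 4: ref 1 -> FAULT, frames=[7,3,1] (faults so far: 3)
  step 5: ref 3 -> HIT, frames=[7,3,1] (faults so far: 3)
  step 6: ref 3 -> HIT, frames=[7,3,1] (faults so far: 3)
  step 7: ref 6 -> FAULT, evict 7, frames=[6,3,1] (faults so far: 4)
  step 8: ref 7 -> FAULT, evict 1, frames=[6,3,7] (faults so far: 5)
  step 9: ref 5 -> FAULT, evict 3, frames=[6,5,7] (faults so far: 6)
  step 10: ref 3 -> FAULT, evict 6, frames=[3,5,7] (faults so far: 7)
  step 11: ref 7 -> HIT, frames=[3,5,7] (faults so far: 7)
  step 12: ref 2 -> FAULT, evict 5, frames=[3,2,7] (faults so far: 8)
  step 13: ref 4 -> FAULT, evict 3, frames=[4,2,7] (faults so far: 9)
  step 14: ref 4 -> HIT, frames=[4,2,7] (faults so far: 9)
  step 15: ref 3 -> FAULT, evict 7, frames=[4,2,3] (faults so far: 10)
  LRU total faults: 10
--- Optimal ---
  step 0: ref 7 -> FAULT, frames=[7,-,-] (faults so far: 1)
  step 1: ref 7 -> HIT, frames=[7,-,-] (faults so far: 1)
  step 2: ref 7 -> HIT, frames=[7,-,-] (faults so far: 1)
  step 3: ref 3 -> FAULT, frames=[7,3,-] (faults so far: 2)
  step 4: ref 1 -> FAULT, frames=[7,3,1] (faults so far: 3)
  step 5: ref 3 -> HIT, frames=[7,3,1] (faults so far: 3)
  step 6: ref 3 -> HIT, frames=[7,3,1] (faults so far: 3)
  step 7: ref 6 -> FAULT, evict 1, frames=[7,3,6] (faults so far: 4)
  step 8: ref 7 -> HIT, frames=[7,3,6] (faults so far: 4)
  step 9: ref 5 -> FAULT, evict 6, frames=[7,3,5] (faults so far: 5)
  step 10: ref 3 -> HIT, frames=[7,3,5] (faults so far: 5)
  step 11: ref 7 -> HIT, frames=[7,3,5] (faults so far: 5)
  step 12: ref 2 -> FAULT, evict 5, frames=[7,3,2] (faults so far: 6)
  step 13: ref 4 -> FAULT, evict 2, frames=[7,3,4] (faults so far: 7)
  step 14: ref 4 -> HIT, frames=[7,3,4] (faults so far: 7)
  step 15: ref 3 -> HIT, frames=[7,3,4] (faults so far: 7)
  Optimal total faults: 7

Answer: 9 10 7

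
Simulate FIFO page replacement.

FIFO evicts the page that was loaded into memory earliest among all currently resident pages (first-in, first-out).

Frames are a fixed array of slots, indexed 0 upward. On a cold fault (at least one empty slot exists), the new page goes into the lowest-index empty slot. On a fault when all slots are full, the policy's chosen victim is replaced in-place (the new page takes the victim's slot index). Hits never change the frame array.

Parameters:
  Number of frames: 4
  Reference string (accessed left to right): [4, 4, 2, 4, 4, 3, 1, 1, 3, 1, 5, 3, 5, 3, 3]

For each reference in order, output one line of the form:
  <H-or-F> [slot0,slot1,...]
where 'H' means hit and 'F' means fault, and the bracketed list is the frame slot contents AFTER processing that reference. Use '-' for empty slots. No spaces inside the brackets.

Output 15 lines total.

F [4,-,-,-]
H [4,-,-,-]
F [4,2,-,-]
H [4,2,-,-]
H [4,2,-,-]
F [4,2,3,-]
F [4,2,3,1]
H [4,2,3,1]
H [4,2,3,1]
H [4,2,3,1]
F [5,2,3,1]
H [5,2,3,1]
H [5,2,3,1]
H [5,2,3,1]
H [5,2,3,1]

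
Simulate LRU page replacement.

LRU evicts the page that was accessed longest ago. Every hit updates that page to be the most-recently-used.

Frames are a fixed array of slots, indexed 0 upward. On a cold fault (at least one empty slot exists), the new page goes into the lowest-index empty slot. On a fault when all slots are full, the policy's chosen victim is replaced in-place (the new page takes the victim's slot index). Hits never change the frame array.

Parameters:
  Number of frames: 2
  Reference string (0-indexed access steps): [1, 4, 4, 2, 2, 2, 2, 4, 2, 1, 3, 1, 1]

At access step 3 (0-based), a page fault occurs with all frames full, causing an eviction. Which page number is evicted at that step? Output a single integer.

Answer: 1

Derivation:
Step 0: ref 1 -> FAULT, frames=[1,-]
Step 1: ref 4 -> FAULT, frames=[1,4]
Step 2: ref 4 -> HIT, frames=[1,4]
Step 3: ref 2 -> FAULT, evict 1, frames=[2,4]
At step 3: evicted page 1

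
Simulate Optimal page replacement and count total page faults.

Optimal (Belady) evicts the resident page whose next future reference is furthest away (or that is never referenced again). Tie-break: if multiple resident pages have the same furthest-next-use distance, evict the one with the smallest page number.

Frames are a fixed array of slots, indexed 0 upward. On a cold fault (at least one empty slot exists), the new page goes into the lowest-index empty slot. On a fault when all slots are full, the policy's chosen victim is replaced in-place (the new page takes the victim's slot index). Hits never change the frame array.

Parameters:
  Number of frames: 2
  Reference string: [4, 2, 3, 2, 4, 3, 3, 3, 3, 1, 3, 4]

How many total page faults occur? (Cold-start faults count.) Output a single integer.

Step 0: ref 4 → FAULT, frames=[4,-]
Step 1: ref 2 → FAULT, frames=[4,2]
Step 2: ref 3 → FAULT (evict 4), frames=[3,2]
Step 3: ref 2 → HIT, frames=[3,2]
Step 4: ref 4 → FAULT (evict 2), frames=[3,4]
Step 5: ref 3 → HIT, frames=[3,4]
Step 6: ref 3 → HIT, frames=[3,4]
Step 7: ref 3 → HIT, frames=[3,4]
Step 8: ref 3 → HIT, frames=[3,4]
Step 9: ref 1 → FAULT (evict 4), frames=[3,1]
Step 10: ref 3 → HIT, frames=[3,1]
Step 11: ref 4 → FAULT (evict 1), frames=[3,4]
Total faults: 6

Answer: 6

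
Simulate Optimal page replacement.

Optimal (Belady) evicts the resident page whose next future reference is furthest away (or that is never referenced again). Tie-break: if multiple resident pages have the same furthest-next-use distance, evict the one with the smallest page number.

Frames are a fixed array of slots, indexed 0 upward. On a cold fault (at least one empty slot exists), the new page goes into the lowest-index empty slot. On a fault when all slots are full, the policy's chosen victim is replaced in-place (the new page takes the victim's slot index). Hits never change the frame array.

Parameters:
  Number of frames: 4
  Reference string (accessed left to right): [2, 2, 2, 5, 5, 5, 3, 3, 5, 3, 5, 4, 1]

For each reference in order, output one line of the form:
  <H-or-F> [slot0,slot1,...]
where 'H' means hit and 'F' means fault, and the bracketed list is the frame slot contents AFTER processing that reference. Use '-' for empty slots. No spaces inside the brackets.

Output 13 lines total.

F [2,-,-,-]
H [2,-,-,-]
H [2,-,-,-]
F [2,5,-,-]
H [2,5,-,-]
H [2,5,-,-]
F [2,5,3,-]
H [2,5,3,-]
H [2,5,3,-]
H [2,5,3,-]
H [2,5,3,-]
F [2,5,3,4]
F [1,5,3,4]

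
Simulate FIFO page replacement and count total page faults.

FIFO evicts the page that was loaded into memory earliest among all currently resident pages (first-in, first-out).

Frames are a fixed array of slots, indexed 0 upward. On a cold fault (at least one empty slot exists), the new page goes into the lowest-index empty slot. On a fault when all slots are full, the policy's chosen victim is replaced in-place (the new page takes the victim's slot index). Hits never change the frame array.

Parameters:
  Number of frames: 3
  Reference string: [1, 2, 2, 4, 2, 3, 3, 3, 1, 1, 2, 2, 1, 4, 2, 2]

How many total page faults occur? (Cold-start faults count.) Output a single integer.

Answer: 7

Derivation:
Step 0: ref 1 → FAULT, frames=[1,-,-]
Step 1: ref 2 → FAULT, frames=[1,2,-]
Step 2: ref 2 → HIT, frames=[1,2,-]
Step 3: ref 4 → FAULT, frames=[1,2,4]
Step 4: ref 2 → HIT, frames=[1,2,4]
Step 5: ref 3 → FAULT (evict 1), frames=[3,2,4]
Step 6: ref 3 → HIT, frames=[3,2,4]
Step 7: ref 3 → HIT, frames=[3,2,4]
Step 8: ref 1 → FAULT (evict 2), frames=[3,1,4]
Step 9: ref 1 → HIT, frames=[3,1,4]
Step 10: ref 2 → FAULT (evict 4), frames=[3,1,2]
Step 11: ref 2 → HIT, frames=[3,1,2]
Step 12: ref 1 → HIT, frames=[3,1,2]
Step 13: ref 4 → FAULT (evict 3), frames=[4,1,2]
Step 14: ref 2 → HIT, frames=[4,1,2]
Step 15: ref 2 → HIT, frames=[4,1,2]
Total faults: 7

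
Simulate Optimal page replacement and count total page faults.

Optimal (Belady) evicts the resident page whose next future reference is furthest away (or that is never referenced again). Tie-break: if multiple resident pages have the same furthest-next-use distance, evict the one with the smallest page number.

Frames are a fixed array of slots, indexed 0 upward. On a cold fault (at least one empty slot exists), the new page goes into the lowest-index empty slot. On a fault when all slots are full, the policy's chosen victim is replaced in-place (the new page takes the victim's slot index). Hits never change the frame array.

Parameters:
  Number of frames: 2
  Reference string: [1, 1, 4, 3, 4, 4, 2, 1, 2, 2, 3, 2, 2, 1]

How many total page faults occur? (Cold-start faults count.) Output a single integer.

Step 0: ref 1 → FAULT, frames=[1,-]
Step 1: ref 1 → HIT, frames=[1,-]
Step 2: ref 4 → FAULT, frames=[1,4]
Step 3: ref 3 → FAULT (evict 1), frames=[3,4]
Step 4: ref 4 → HIT, frames=[3,4]
Step 5: ref 4 → HIT, frames=[3,4]
Step 6: ref 2 → FAULT (evict 4), frames=[3,2]
Step 7: ref 1 → FAULT (evict 3), frames=[1,2]
Step 8: ref 2 → HIT, frames=[1,2]
Step 9: ref 2 → HIT, frames=[1,2]
Step 10: ref 3 → FAULT (evict 1), frames=[3,2]
Step 11: ref 2 → HIT, frames=[3,2]
Step 12: ref 2 → HIT, frames=[3,2]
Step 13: ref 1 → FAULT (evict 2), frames=[3,1]
Total faults: 7

Answer: 7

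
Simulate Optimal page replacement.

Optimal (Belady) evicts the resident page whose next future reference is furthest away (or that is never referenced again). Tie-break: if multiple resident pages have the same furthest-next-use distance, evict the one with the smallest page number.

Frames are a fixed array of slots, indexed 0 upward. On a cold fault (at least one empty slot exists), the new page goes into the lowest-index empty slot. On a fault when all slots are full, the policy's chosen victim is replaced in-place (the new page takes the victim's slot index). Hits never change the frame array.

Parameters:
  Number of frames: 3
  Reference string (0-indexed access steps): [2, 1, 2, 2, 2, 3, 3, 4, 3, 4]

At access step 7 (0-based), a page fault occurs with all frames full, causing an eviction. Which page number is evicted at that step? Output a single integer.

Answer: 1

Derivation:
Step 0: ref 2 -> FAULT, frames=[2,-,-]
Step 1: ref 1 -> FAULT, frames=[2,1,-]
Step 2: ref 2 -> HIT, frames=[2,1,-]
Step 3: ref 2 -> HIT, frames=[2,1,-]
Step 4: ref 2 -> HIT, frames=[2,1,-]
Step 5: ref 3 -> FAULT, frames=[2,1,3]
Step 6: ref 3 -> HIT, frames=[2,1,3]
Step 7: ref 4 -> FAULT, evict 1, frames=[2,4,3]
At step 7: evicted page 1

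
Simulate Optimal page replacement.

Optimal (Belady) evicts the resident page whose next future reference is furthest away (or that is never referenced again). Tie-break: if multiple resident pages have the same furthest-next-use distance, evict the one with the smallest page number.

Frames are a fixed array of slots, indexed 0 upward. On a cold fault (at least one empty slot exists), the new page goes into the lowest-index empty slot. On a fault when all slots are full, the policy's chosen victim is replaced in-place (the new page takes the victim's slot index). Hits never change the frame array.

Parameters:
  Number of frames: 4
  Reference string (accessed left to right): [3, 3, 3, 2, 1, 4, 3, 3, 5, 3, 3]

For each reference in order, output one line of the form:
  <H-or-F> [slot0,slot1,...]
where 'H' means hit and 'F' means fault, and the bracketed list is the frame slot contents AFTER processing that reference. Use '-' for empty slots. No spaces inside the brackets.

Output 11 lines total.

F [3,-,-,-]
H [3,-,-,-]
H [3,-,-,-]
F [3,2,-,-]
F [3,2,1,-]
F [3,2,1,4]
H [3,2,1,4]
H [3,2,1,4]
F [3,2,5,4]
H [3,2,5,4]
H [3,2,5,4]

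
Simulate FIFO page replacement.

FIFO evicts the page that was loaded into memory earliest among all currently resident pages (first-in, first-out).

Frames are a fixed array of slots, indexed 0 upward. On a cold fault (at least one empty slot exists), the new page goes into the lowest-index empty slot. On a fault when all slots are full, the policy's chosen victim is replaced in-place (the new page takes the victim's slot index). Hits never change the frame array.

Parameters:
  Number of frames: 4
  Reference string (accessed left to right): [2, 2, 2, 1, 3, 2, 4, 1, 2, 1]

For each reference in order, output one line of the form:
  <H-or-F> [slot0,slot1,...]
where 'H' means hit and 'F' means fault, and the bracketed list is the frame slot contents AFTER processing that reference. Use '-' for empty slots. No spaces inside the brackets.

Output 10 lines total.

F [2,-,-,-]
H [2,-,-,-]
H [2,-,-,-]
F [2,1,-,-]
F [2,1,3,-]
H [2,1,3,-]
F [2,1,3,4]
H [2,1,3,4]
H [2,1,3,4]
H [2,1,3,4]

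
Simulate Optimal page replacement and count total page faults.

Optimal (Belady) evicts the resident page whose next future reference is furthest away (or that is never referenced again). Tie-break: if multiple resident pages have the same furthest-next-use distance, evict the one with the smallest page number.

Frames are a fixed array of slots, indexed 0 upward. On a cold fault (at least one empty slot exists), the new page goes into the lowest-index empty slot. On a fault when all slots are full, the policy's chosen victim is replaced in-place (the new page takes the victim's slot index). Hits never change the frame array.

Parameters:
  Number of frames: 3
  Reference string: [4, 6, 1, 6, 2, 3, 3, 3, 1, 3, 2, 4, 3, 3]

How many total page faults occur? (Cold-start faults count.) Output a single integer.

Answer: 6

Derivation:
Step 0: ref 4 → FAULT, frames=[4,-,-]
Step 1: ref 6 → FAULT, frames=[4,6,-]
Step 2: ref 1 → FAULT, frames=[4,6,1]
Step 3: ref 6 → HIT, frames=[4,6,1]
Step 4: ref 2 → FAULT (evict 6), frames=[4,2,1]
Step 5: ref 3 → FAULT (evict 4), frames=[3,2,1]
Step 6: ref 3 → HIT, frames=[3,2,1]
Step 7: ref 3 → HIT, frames=[3,2,1]
Step 8: ref 1 → HIT, frames=[3,2,1]
Step 9: ref 3 → HIT, frames=[3,2,1]
Step 10: ref 2 → HIT, frames=[3,2,1]
Step 11: ref 4 → FAULT (evict 1), frames=[3,2,4]
Step 12: ref 3 → HIT, frames=[3,2,4]
Step 13: ref 3 → HIT, frames=[3,2,4]
Total faults: 6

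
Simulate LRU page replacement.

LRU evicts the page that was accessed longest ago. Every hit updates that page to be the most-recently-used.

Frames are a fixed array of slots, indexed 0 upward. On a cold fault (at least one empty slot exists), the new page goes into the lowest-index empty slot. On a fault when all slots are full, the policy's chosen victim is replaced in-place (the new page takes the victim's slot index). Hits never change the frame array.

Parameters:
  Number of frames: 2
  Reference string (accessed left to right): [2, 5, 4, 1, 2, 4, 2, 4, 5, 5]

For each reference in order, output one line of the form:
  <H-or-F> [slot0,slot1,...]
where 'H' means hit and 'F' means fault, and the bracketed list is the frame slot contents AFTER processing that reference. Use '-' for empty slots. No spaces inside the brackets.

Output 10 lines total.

F [2,-]
F [2,5]
F [4,5]
F [4,1]
F [2,1]
F [2,4]
H [2,4]
H [2,4]
F [5,4]
H [5,4]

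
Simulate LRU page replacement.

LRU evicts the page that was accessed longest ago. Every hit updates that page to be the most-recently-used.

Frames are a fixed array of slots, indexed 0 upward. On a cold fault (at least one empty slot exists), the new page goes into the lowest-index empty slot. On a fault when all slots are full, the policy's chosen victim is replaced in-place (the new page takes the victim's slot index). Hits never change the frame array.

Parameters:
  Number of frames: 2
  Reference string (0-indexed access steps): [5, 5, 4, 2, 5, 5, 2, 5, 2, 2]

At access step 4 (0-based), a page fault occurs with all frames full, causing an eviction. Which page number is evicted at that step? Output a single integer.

Step 0: ref 5 -> FAULT, frames=[5,-]
Step 1: ref 5 -> HIT, frames=[5,-]
Step 2: ref 4 -> FAULT, frames=[5,4]
Step 3: ref 2 -> FAULT, evict 5, frames=[2,4]
Step 4: ref 5 -> FAULT, evict 4, frames=[2,5]
At step 4: evicted page 4

Answer: 4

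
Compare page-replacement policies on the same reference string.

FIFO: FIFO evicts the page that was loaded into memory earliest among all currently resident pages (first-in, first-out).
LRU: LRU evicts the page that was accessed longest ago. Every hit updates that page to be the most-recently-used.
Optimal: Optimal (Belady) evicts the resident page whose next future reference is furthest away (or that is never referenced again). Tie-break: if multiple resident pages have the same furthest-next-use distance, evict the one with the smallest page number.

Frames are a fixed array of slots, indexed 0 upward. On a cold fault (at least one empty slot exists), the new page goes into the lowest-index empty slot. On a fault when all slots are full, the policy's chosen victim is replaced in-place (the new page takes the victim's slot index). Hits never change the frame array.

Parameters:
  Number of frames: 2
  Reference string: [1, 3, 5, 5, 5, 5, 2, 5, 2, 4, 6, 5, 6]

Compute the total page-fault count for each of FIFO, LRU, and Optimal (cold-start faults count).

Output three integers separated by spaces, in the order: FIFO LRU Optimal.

--- FIFO ---
  step 0: ref 1 -> FAULT, frames=[1,-] (faults so far: 1)
  step 1: ref 3 -> FAULT, frames=[1,3] (faults so far: 2)
  step 2: ref 5 -> FAULT, evict 1, frames=[5,3] (faults so far: 3)
  step 3: ref 5 -> HIT, frames=[5,3] (faults so far: 3)
  step 4: ref 5 -> HIT, frames=[5,3] (faults so far: 3)
  step 5: ref 5 -> HIT, frames=[5,3] (faults so far: 3)
  step 6: ref 2 -> FAULT, evict 3, frames=[5,2] (faults so far: 4)
  step 7: ref 5 -> HIT, frames=[5,2] (faults so far: 4)
  step 8: ref 2 -> HIT, frames=[5,2] (faults so far: 4)
  step 9: ref 4 -> FAULT, evict 5, frames=[4,2] (faults so far: 5)
  step 10: ref 6 -> FAULT, evict 2, frames=[4,6] (faults so far: 6)
  step 11: ref 5 -> FAULT, evict 4, frames=[5,6] (faults so far: 7)
  step 12: ref 6 -> HIT, frames=[5,6] (faults so far: 7)
  FIFO total faults: 7
--- LRU ---
  step 0: ref 1 -> FAULT, frames=[1,-] (faults so far: 1)
  step 1: ref 3 -> FAULT, frames=[1,3] (faults so far: 2)
  step 2: ref 5 -> FAULT, evict 1, frames=[5,3] (faults so far: 3)
  step 3: ref 5 -> HIT, frames=[5,3] (faults so far: 3)
  step 4: ref 5 -> HIT, frames=[5,3] (faults so far: 3)
  step 5: ref 5 -> HIT, frames=[5,3] (faults so far: 3)
  step 6: ref 2 -> FAULT, evict 3, frames=[5,2] (faults so far: 4)
  step 7: ref 5 -> HIT, frames=[5,2] (faults so far: 4)
  step 8: ref 2 -> HIT, frames=[5,2] (faults so far: 4)
  step 9: ref 4 -> FAULT, evict 5, frames=[4,2] (faults so far: 5)
  step 10: ref 6 -> FAULT, evict 2, frames=[4,6] (faults so far: 6)
  step 11: ref 5 -> FAULT, evict 4, frames=[5,6] (faults so far: 7)
  step 12: ref 6 -> HIT, frames=[5,6] (faults so far: 7)
  LRU total faults: 7
--- Optimal ---
  step 0: ref 1 -> FAULT, frames=[1,-] (faults so far: 1)
  step 1: ref 3 -> FAULT, frames=[1,3] (faults so far: 2)
  step 2: ref 5 -> FAULT, evict 1, frames=[5,3] (faults so far: 3)
  step 3: ref 5 -> HIT, frames=[5,3] (faults so far: 3)
  step 4: ref 5 -> HIT, frames=[5,3] (faults so far: 3)
  step 5: ref 5 -> HIT, frames=[5,3] (faults so far: 3)
  step 6: ref 2 -> FAULT, evict 3, frames=[5,2] (faults so far: 4)
  step 7: ref 5 -> HIT, frames=[5,2] (faults so far: 4)
  step 8: ref 2 -> HIT, frames=[5,2] (faults so far: 4)
  step 9: ref 4 -> FAULT, evict 2, frames=[5,4] (faults so far: 5)
  step 10: ref 6 -> FAULT, evict 4, frames=[5,6] (faults so far: 6)
  step 11: ref 5 -> HIT, frames=[5,6] (faults so far: 6)
  step 12: ref 6 -> HIT, frames=[5,6] (faults so far: 6)
  Optimal total faults: 6

Answer: 7 7 6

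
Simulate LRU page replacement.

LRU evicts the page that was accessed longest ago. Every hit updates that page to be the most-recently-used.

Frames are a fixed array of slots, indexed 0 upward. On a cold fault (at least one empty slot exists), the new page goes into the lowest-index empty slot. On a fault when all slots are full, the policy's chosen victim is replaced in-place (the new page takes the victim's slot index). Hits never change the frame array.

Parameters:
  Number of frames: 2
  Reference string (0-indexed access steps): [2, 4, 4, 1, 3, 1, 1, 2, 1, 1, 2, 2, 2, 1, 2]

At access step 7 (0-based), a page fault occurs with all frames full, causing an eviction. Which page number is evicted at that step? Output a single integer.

Answer: 3

Derivation:
Step 0: ref 2 -> FAULT, frames=[2,-]
Step 1: ref 4 -> FAULT, frames=[2,4]
Step 2: ref 4 -> HIT, frames=[2,4]
Step 3: ref 1 -> FAULT, evict 2, frames=[1,4]
Step 4: ref 3 -> FAULT, evict 4, frames=[1,3]
Step 5: ref 1 -> HIT, frames=[1,3]
Step 6: ref 1 -> HIT, frames=[1,3]
Step 7: ref 2 -> FAULT, evict 3, frames=[1,2]
At step 7: evicted page 3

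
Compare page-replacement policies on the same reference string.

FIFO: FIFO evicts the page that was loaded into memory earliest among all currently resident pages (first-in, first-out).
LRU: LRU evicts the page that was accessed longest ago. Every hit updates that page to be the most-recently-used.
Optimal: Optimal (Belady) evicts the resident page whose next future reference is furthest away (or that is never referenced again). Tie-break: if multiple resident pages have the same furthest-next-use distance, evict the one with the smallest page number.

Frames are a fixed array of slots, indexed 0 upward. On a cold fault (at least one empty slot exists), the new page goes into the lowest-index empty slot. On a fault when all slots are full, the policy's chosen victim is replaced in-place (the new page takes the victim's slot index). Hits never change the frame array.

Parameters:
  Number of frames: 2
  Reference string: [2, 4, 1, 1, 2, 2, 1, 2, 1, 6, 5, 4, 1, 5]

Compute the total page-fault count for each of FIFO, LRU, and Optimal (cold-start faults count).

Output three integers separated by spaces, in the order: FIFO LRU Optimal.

--- FIFO ---
  step 0: ref 2 -> FAULT, frames=[2,-] (faults so far: 1)
  step 1: ref 4 -> FAULT, frames=[2,4] (faults so far: 2)
  step 2: ref 1 -> FAULT, evict 2, frames=[1,4] (faults so far: 3)
  step 3: ref 1 -> HIT, frames=[1,4] (faults so far: 3)
  step 4: ref 2 -> FAULT, evict 4, frames=[1,2] (faults so far: 4)
  step 5: ref 2 -> HIT, frames=[1,2] (faults so far: 4)
  step 6: ref 1 -> HIT, frames=[1,2] (faults so far: 4)
  step 7: ref 2 -> HIT, frames=[1,2] (faults so far: 4)
  step 8: ref 1 -> HIT, frames=[1,2] (faults so far: 4)
  step 9: ref 6 -> FAULT, evict 1, frames=[6,2] (faults so far: 5)
  step 10: ref 5 -> FAULT, evict 2, frames=[6,5] (faults so far: 6)
  step 11: ref 4 -> FAULT, evict 6, frames=[4,5] (faults so far: 7)
  step 12: ref 1 -> FAULT, evict 5, frames=[4,1] (faults so far: 8)
  step 13: ref 5 -> FAULT, evict 4, frames=[5,1] (faults so far: 9)
  FIFO total faults: 9
--- LRU ---
  step 0: ref 2 -> FAULT, frames=[2,-] (faults so far: 1)
  step 1: ref 4 -> FAULT, frames=[2,4] (faults so far: 2)
  step 2: ref 1 -> FAULT, evict 2, frames=[1,4] (faults so far: 3)
  step 3: ref 1 -> HIT, frames=[1,4] (faults so far: 3)
  step 4: ref 2 -> FAULT, evict 4, frames=[1,2] (faults so far: 4)
  step 5: ref 2 -> HIT, frames=[1,2] (faults so far: 4)
  step 6: ref 1 -> HIT, frames=[1,2] (faults so far: 4)
  step 7: ref 2 -> HIT, frames=[1,2] (faults so far: 4)
  step 8: ref 1 -> HIT, frames=[1,2] (faults so far: 4)
  step 9: ref 6 -> FAULT, evict 2, frames=[1,6] (faults so far: 5)
  step 10: ref 5 -> FAULT, evict 1, frames=[5,6] (faults so far: 6)
  step 11: ref 4 -> FAULT, evict 6, frames=[5,4] (faults so far: 7)
  step 12: ref 1 -> FAULT, evict 5, frames=[1,4] (faults so far: 8)
  step 13: ref 5 -> FAULT, evict 4, frames=[1,5] (faults so far: 9)
  LRU total faults: 9
--- Optimal ---
  step 0: ref 2 -> FAULT, frames=[2,-] (faults so far: 1)
  step 1: ref 4 -> FAULT, frames=[2,4] (faults so far: 2)
  step 2: ref 1 -> FAULT, evict 4, frames=[2,1] (faults so far: 3)
  step 3: ref 1 -> HIT, frames=[2,1] (faults so far: 3)
  step 4: ref 2 -> HIT, frames=[2,1] (faults so far: 3)
  step 5: ref 2 -> HIT, frames=[2,1] (faults so far: 3)
  step 6: ref 1 -> HIT, frames=[2,1] (faults so far: 3)
  step 7: ref 2 -> HIT, frames=[2,1] (faults so far: 3)
  step 8: ref 1 -> HIT, frames=[2,1] (faults so far: 3)
  step 9: ref 6 -> FAULT, evict 2, frames=[6,1] (faults so far: 4)
  step 10: ref 5 -> FAULT, evict 6, frames=[5,1] (faults so far: 5)
  step 11: ref 4 -> FAULT, evict 5, frames=[4,1] (faults so far: 6)
  step 12: ref 1 -> HIT, frames=[4,1] (faults so far: 6)
  step 13: ref 5 -> FAULT, evict 1, frames=[4,5] (faults so far: 7)
  Optimal total faults: 7

Answer: 9 9 7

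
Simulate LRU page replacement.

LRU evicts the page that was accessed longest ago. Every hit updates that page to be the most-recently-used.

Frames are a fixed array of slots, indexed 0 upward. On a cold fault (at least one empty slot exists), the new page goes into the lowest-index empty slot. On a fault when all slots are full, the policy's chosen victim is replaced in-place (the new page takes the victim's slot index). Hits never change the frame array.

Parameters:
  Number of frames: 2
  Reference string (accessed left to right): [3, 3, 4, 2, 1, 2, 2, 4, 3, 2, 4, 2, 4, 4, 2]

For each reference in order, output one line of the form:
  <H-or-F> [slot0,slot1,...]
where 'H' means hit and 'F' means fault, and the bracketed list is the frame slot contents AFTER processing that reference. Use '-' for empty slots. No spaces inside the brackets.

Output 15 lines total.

F [3,-]
H [3,-]
F [3,4]
F [2,4]
F [2,1]
H [2,1]
H [2,1]
F [2,4]
F [3,4]
F [3,2]
F [4,2]
H [4,2]
H [4,2]
H [4,2]
H [4,2]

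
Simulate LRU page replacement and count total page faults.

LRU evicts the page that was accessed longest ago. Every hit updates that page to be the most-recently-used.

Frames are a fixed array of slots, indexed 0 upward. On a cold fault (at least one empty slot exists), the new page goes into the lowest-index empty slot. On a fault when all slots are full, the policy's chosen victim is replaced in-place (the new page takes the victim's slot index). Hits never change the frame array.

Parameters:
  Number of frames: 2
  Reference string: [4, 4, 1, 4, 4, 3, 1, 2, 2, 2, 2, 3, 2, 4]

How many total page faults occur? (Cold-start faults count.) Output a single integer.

Step 0: ref 4 → FAULT, frames=[4,-]
Step 1: ref 4 → HIT, frames=[4,-]
Step 2: ref 1 → FAULT, frames=[4,1]
Step 3: ref 4 → HIT, frames=[4,1]
Step 4: ref 4 → HIT, frames=[4,1]
Step 5: ref 3 → FAULT (evict 1), frames=[4,3]
Step 6: ref 1 → FAULT (evict 4), frames=[1,3]
Step 7: ref 2 → FAULT (evict 3), frames=[1,2]
Step 8: ref 2 → HIT, frames=[1,2]
Step 9: ref 2 → HIT, frames=[1,2]
Step 10: ref 2 → HIT, frames=[1,2]
Step 11: ref 3 → FAULT (evict 1), frames=[3,2]
Step 12: ref 2 → HIT, frames=[3,2]
Step 13: ref 4 → FAULT (evict 3), frames=[4,2]
Total faults: 7

Answer: 7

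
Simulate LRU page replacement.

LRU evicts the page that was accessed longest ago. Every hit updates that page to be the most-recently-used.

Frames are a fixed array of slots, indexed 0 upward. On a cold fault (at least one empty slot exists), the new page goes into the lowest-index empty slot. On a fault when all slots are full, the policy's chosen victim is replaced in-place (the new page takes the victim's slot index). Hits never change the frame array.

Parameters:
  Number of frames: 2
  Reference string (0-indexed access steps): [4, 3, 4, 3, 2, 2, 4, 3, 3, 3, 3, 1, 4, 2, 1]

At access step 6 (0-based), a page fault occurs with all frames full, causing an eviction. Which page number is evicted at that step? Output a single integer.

Answer: 3

Derivation:
Step 0: ref 4 -> FAULT, frames=[4,-]
Step 1: ref 3 -> FAULT, frames=[4,3]
Step 2: ref 4 -> HIT, frames=[4,3]
Step 3: ref 3 -> HIT, frames=[4,3]
Step 4: ref 2 -> FAULT, evict 4, frames=[2,3]
Step 5: ref 2 -> HIT, frames=[2,3]
Step 6: ref 4 -> FAULT, evict 3, frames=[2,4]
At step 6: evicted page 3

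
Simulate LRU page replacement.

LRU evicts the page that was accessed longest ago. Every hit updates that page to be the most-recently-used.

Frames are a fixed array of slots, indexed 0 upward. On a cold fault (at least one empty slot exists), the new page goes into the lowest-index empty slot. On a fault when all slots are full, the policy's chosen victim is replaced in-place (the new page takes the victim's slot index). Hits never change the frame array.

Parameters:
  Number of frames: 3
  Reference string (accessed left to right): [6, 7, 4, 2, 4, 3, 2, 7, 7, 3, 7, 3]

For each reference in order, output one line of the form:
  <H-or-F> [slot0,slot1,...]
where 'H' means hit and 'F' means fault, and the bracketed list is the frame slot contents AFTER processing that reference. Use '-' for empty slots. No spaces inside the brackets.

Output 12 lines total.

F [6,-,-]
F [6,7,-]
F [6,7,4]
F [2,7,4]
H [2,7,4]
F [2,3,4]
H [2,3,4]
F [2,3,7]
H [2,3,7]
H [2,3,7]
H [2,3,7]
H [2,3,7]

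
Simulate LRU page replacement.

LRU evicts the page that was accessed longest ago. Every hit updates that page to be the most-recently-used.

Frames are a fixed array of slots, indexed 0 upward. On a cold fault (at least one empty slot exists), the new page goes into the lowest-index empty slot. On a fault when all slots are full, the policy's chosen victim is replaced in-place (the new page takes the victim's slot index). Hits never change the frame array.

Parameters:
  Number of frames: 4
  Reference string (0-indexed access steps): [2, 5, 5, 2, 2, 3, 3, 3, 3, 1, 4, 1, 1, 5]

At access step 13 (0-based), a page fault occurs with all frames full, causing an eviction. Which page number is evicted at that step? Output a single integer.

Answer: 2

Derivation:
Step 0: ref 2 -> FAULT, frames=[2,-,-,-]
Step 1: ref 5 -> FAULT, frames=[2,5,-,-]
Step 2: ref 5 -> HIT, frames=[2,5,-,-]
Step 3: ref 2 -> HIT, frames=[2,5,-,-]
Step 4: ref 2 -> HIT, frames=[2,5,-,-]
Step 5: ref 3 -> FAULT, frames=[2,5,3,-]
Step 6: ref 3 -> HIT, frames=[2,5,3,-]
Step 7: ref 3 -> HIT, frames=[2,5,3,-]
Step 8: ref 3 -> HIT, frames=[2,5,3,-]
Step 9: ref 1 -> FAULT, frames=[2,5,3,1]
Step 10: ref 4 -> FAULT, evict 5, frames=[2,4,3,1]
Step 11: ref 1 -> HIT, frames=[2,4,3,1]
Step 12: ref 1 -> HIT, frames=[2,4,3,1]
Step 13: ref 5 -> FAULT, evict 2, frames=[5,4,3,1]
At step 13: evicted page 2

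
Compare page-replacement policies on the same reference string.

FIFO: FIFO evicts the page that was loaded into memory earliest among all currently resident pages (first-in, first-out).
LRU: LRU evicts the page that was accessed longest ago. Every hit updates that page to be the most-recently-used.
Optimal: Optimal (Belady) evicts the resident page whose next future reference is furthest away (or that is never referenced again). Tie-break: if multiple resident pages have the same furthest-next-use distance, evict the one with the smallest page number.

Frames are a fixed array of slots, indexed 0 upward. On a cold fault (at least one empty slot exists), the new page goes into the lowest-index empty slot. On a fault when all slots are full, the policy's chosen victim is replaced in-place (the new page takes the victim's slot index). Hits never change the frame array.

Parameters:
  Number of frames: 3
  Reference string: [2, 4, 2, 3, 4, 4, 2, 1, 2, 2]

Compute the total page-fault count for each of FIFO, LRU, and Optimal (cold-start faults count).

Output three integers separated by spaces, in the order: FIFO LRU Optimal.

--- FIFO ---
  step 0: ref 2 -> FAULT, frames=[2,-,-] (faults so far: 1)
  step 1: ref 4 -> FAULT, frames=[2,4,-] (faults so far: 2)
  step 2: ref 2 -> HIT, frames=[2,4,-] (faults so far: 2)
  step 3: ref 3 -> FAULT, frames=[2,4,3] (faults so far: 3)
  step 4: ref 4 -> HIT, frames=[2,4,3] (faults so far: 3)
  step 5: ref 4 -> HIT, frames=[2,4,3] (faults so far: 3)
  step 6: ref 2 -> HIT, frames=[2,4,3] (faults so far: 3)
  step 7: ref 1 -> FAULT, evict 2, frames=[1,4,3] (faults so far: 4)
  step 8: ref 2 -> FAULT, evict 4, frames=[1,2,3] (faults so far: 5)
  step 9: ref 2 -> HIT, frames=[1,2,3] (faults so far: 5)
  FIFO total faults: 5
--- LRU ---
  step 0: ref 2 -> FAULT, frames=[2,-,-] (faults so far: 1)
  step 1: ref 4 -> FAULT, frames=[2,4,-] (faults so far: 2)
  step 2: ref 2 -> HIT, frames=[2,4,-] (faults so far: 2)
  step 3: ref 3 -> FAULT, frames=[2,4,3] (faults so far: 3)
  step 4: ref 4 -> HIT, frames=[2,4,3] (faults so far: 3)
  step 5: ref 4 -> HIT, frames=[2,4,3] (faults so far: 3)
  step 6: ref 2 -> HIT, frames=[2,4,3] (faults so far: 3)
  step 7: ref 1 -> FAULT, evict 3, frames=[2,4,1] (faults so far: 4)
  step 8: ref 2 -> HIT, frames=[2,4,1] (faults so far: 4)
  step 9: ref 2 -> HIT, frames=[2,4,1] (faults so far: 4)
  LRU total faults: 4
--- Optimal ---
  step 0: ref 2 -> FAULT, frames=[2,-,-] (faults so far: 1)
  step 1: ref 4 -> FAULT, frames=[2,4,-] (faults so far: 2)
  step 2: ref 2 -> HIT, frames=[2,4,-] (faults so far: 2)
  step 3: ref 3 -> FAULT, frames=[2,4,3] (faults so far: 3)
  step 4: ref 4 -> HIT, frames=[2,4,3] (faults so far: 3)
  step 5: ref 4 -> HIT, frames=[2,4,3] (faults so far: 3)
  step 6: ref 2 -> HIT, frames=[2,4,3] (faults so far: 3)
  step 7: ref 1 -> FAULT, evict 3, frames=[2,4,1] (faults so far: 4)
  step 8: ref 2 -> HIT, frames=[2,4,1] (faults so far: 4)
  step 9: ref 2 -> HIT, frames=[2,4,1] (faults so far: 4)
  Optimal total faults: 4

Answer: 5 4 4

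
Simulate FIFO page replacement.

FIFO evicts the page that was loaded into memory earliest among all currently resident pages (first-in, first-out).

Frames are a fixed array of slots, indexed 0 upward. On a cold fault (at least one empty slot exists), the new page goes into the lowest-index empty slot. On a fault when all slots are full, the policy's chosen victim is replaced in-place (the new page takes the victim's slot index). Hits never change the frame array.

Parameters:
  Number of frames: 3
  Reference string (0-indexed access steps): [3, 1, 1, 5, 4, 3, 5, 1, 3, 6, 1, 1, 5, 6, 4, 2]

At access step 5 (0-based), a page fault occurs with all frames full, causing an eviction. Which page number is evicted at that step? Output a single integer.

Answer: 1

Derivation:
Step 0: ref 3 -> FAULT, frames=[3,-,-]
Step 1: ref 1 -> FAULT, frames=[3,1,-]
Step 2: ref 1 -> HIT, frames=[3,1,-]
Step 3: ref 5 -> FAULT, frames=[3,1,5]
Step 4: ref 4 -> FAULT, evict 3, frames=[4,1,5]
Step 5: ref 3 -> FAULT, evict 1, frames=[4,3,5]
At step 5: evicted page 1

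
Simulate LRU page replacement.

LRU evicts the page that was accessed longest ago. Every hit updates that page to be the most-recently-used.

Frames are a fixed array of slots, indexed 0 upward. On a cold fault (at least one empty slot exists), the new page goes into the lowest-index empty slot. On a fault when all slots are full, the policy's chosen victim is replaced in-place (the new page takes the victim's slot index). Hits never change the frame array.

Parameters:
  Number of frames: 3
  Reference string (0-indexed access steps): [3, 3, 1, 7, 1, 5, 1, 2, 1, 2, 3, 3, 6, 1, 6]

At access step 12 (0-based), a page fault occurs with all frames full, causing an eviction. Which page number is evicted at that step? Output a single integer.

Answer: 1

Derivation:
Step 0: ref 3 -> FAULT, frames=[3,-,-]
Step 1: ref 3 -> HIT, frames=[3,-,-]
Step 2: ref 1 -> FAULT, frames=[3,1,-]
Step 3: ref 7 -> FAULT, frames=[3,1,7]
Step 4: ref 1 -> HIT, frames=[3,1,7]
Step 5: ref 5 -> FAULT, evict 3, frames=[5,1,7]
Step 6: ref 1 -> HIT, frames=[5,1,7]
Step 7: ref 2 -> FAULT, evict 7, frames=[5,1,2]
Step 8: ref 1 -> HIT, frames=[5,1,2]
Step 9: ref 2 -> HIT, frames=[5,1,2]
Step 10: ref 3 -> FAULT, evict 5, frames=[3,1,2]
Step 11: ref 3 -> HIT, frames=[3,1,2]
Step 12: ref 6 -> FAULT, evict 1, frames=[3,6,2]
At step 12: evicted page 1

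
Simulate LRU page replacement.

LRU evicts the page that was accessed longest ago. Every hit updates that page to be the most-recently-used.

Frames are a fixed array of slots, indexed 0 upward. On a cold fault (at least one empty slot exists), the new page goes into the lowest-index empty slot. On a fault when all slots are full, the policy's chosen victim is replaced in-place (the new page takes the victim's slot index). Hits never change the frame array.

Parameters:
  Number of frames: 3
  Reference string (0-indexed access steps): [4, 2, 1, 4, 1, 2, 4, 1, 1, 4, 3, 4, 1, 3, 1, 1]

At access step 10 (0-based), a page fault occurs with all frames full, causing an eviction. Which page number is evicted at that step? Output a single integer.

Answer: 2

Derivation:
Step 0: ref 4 -> FAULT, frames=[4,-,-]
Step 1: ref 2 -> FAULT, frames=[4,2,-]
Step 2: ref 1 -> FAULT, frames=[4,2,1]
Step 3: ref 4 -> HIT, frames=[4,2,1]
Step 4: ref 1 -> HIT, frames=[4,2,1]
Step 5: ref 2 -> HIT, frames=[4,2,1]
Step 6: ref 4 -> HIT, frames=[4,2,1]
Step 7: ref 1 -> HIT, frames=[4,2,1]
Step 8: ref 1 -> HIT, frames=[4,2,1]
Step 9: ref 4 -> HIT, frames=[4,2,1]
Step 10: ref 3 -> FAULT, evict 2, frames=[4,3,1]
At step 10: evicted page 2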